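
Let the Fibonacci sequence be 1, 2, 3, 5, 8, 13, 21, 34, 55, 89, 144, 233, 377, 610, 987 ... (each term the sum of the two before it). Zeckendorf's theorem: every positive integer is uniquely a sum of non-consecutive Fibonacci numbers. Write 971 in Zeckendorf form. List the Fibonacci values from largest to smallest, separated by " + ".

Greedy algorithm:
largest Fibonacci ≤ 971 is 610; 971 − 610 = 361
largest Fibonacci ≤ 361 is 233; 361 − 233 = 128
largest Fibonacci ≤ 128 is 89; 128 − 89 = 39
largest Fibonacci ≤ 39 is 34; 39 − 34 = 5
largest Fibonacci ≤ 5 is 5; 5 − 5 = 0
So 971 = 610 + 233 + 89 + 34 + 5, with no two terms consecutive in the sequence.

610 + 233 + 89 + 34 + 5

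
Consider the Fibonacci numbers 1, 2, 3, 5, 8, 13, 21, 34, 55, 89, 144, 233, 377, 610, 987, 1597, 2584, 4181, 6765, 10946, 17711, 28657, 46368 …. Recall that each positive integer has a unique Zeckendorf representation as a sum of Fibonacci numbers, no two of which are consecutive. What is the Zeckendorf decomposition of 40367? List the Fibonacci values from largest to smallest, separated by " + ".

28657 + 10946 + 610 + 144 + 8 + 2

28657 ≤ 40367 < 46368, so take 28657; remainder 11710
10946 ≤ 11710 < 17711, so take 10946; remainder 764
610 ≤ 764 < 987, so take 610; remainder 154
144 ≤ 154 < 233, so take 144; remainder 10
8 ≤ 10 < 13, so take 8; remainder 2
2 ≤ 2 < 3, so take 2; remainder 0
So 40367 = 28657 + 10946 + 610 + 144 + 8 + 2, with no two terms consecutive in the sequence.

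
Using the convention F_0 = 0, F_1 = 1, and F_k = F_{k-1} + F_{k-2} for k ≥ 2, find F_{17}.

1597

Iterating the recurrence up to F_{12} = 144 and F_{11} = 89:
F_{13} = F_{12} + F_{11} = 144 + 89 = 233
F_{14} = F_{13} + F_{12} = 233 + 144 = 377
F_{15} = F_{14} + F_{13} = 377 + 233 = 610
F_{16} = F_{15} + F_{14} = 610 + 377 = 987
F_{17} = F_{16} + F_{15} = 987 + 610 = 1597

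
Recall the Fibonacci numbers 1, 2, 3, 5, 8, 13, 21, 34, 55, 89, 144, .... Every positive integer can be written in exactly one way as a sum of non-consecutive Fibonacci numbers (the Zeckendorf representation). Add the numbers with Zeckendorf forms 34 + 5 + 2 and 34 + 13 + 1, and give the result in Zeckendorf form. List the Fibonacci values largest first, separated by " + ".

89

The two numbers are 41 and 48, so their sum is 89.
largest Fibonacci ≤ 89 is 89; 89 − 89 = 0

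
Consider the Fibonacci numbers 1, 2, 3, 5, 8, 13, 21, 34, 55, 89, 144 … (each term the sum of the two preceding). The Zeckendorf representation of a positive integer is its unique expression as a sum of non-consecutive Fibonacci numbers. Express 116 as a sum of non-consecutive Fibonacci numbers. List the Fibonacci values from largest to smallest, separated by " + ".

Greedily peel off the largest Fibonacci term at each step:
116 − 89 = 27
27 − 21 = 6
6 − 5 = 1
1 − 1 = 0
So 116 = 89 + 21 + 5 + 1, with no two terms consecutive in the sequence.

89 + 21 + 5 + 1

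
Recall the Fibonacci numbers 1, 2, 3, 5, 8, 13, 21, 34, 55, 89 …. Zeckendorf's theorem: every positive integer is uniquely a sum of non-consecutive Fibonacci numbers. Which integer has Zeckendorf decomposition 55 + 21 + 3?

55 + 21 + 3 = 79.

79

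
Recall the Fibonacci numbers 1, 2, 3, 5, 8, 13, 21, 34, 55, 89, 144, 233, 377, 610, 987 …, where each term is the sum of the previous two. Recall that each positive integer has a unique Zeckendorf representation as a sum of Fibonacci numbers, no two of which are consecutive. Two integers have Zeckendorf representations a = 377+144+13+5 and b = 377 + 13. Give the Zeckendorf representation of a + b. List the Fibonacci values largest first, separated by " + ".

The two numbers are 539 and 390, so their sum is 929.
Greedily peel off the largest Fibonacci term at each step:
subtract 610 from 929: 319 remains
subtract 233 from 319: 86 remains
subtract 55 from 86: 31 remains
subtract 21 from 31: 10 remains
subtract 8 from 10: 2 remains
subtract 2 from 2: 0 remains

610 + 233 + 55 + 21 + 8 + 2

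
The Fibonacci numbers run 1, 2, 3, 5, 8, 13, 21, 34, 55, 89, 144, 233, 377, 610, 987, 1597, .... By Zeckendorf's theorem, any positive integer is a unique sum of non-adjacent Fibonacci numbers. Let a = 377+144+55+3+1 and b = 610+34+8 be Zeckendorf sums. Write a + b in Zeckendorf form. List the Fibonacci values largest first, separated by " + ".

987 + 233 + 8 + 3 + 1

The two numbers are 580 and 652, so their sum is 1232.
Greedily peel off the largest Fibonacci term at each step:
987 ≤ 1232 < 1597, so take 987; remainder 245
233 ≤ 245 < 377, so take 233; remainder 12
8 ≤ 12 < 13, so take 8; remainder 4
3 ≤ 4 < 5, so take 3; remainder 1
1 ≤ 1 < 2, so take 1; remainder 0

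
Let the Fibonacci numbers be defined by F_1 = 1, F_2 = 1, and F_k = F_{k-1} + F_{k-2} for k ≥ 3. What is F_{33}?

3524578

Iterating the recurrence up to F_{27} = 196418 and F_{26} = 121393:
F_{28} = F_{27} + F_{26} = 196418 + 121393 = 317811
F_{29} = F_{28} + F_{27} = 317811 + 196418 = 514229
F_{30} = F_{29} + F_{28} = 514229 + 317811 = 832040
F_{31} = F_{30} + F_{29} = 832040 + 514229 = 1346269
F_{32} = F_{31} + F_{30} = 1346269 + 832040 = 2178309
F_{33} = F_{32} + F_{31} = 2178309 + 1346269 = 3524578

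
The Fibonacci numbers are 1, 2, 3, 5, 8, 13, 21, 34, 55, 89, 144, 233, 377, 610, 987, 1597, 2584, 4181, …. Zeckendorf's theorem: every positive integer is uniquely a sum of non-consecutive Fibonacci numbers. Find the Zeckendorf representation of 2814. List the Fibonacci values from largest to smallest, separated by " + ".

2584 + 144 + 55 + 21 + 8 + 2

Repeatedly subtract the largest Fibonacci number that fits:
2814: greatest Fibonacci not exceeding it is 2584, leaving 230
230: greatest Fibonacci not exceeding it is 144, leaving 86
86: greatest Fibonacci not exceeding it is 55, leaving 31
31: greatest Fibonacci not exceeding it is 21, leaving 10
10: greatest Fibonacci not exceeding it is 8, leaving 2
2: greatest Fibonacci not exceeding it is 2, leaving 0
So 2814 = 2584 + 144 + 55 + 21 + 8 + 2, with no two terms consecutive in the sequence.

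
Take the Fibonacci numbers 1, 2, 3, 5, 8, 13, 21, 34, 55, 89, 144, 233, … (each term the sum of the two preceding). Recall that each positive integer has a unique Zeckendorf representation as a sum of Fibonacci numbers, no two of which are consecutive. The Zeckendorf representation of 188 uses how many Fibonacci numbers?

Repeatedly subtract the largest Fibonacci number that fits:
188: greatest Fibonacci not exceeding it is 144, leaving 44
44: greatest Fibonacci not exceeding it is 34, leaving 10
10: greatest Fibonacci not exceeding it is 8, leaving 2
2: greatest Fibonacci not exceeding it is 2, leaving 0
188 = 144 + 34 + 8 + 2, which has 4 terms.

4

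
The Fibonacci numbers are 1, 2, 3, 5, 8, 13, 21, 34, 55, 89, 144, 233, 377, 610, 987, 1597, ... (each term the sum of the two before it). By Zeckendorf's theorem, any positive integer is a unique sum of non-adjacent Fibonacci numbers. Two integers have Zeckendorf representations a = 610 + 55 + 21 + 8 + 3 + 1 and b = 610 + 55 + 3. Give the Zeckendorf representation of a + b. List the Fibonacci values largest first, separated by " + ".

987 + 377 + 2

The two numbers are 698 and 668, so their sum is 1366.
Repeatedly subtract the largest Fibonacci number that fits:
1366: greatest Fibonacci not exceeding it is 987, leaving 379
379: greatest Fibonacci not exceeding it is 377, leaving 2
2: greatest Fibonacci not exceeding it is 2, leaving 0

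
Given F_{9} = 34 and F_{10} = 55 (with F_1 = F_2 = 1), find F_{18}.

2584

By the doubling identity F_{2k} = F_k(2F_{k+1} − F_k): F_{18} = 34·(2·55 − 34) = 34·76 = 2584.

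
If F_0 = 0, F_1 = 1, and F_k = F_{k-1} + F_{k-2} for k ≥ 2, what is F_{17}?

Iterating the recurrence up to F_{12} = 144 and F_{11} = 89:
F_{13} = F_{12} + F_{11} = 144 + 89 = 233
F_{14} = F_{13} + F_{12} = 233 + 144 = 377
F_{15} = F_{14} + F_{13} = 377 + 233 = 610
F_{16} = F_{15} + F_{14} = 610 + 377 = 987
F_{17} = F_{16} + F_{15} = 987 + 610 = 1597

1597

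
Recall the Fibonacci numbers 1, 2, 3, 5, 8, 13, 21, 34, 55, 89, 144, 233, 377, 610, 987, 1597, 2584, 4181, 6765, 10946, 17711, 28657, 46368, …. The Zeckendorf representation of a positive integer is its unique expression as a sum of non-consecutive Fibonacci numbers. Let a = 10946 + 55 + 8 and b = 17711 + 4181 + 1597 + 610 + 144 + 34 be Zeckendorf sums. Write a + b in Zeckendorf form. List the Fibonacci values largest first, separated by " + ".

28657 + 4181 + 1597 + 610 + 233 + 8

The two numbers are 11009 and 24277, so their sum is 35286.
subtract 28657 from 35286: 6629 remains
subtract 4181 from 6629: 2448 remains
subtract 1597 from 2448: 851 remains
subtract 610 from 851: 241 remains
subtract 233 from 241: 8 remains
subtract 8 from 8: 0 remains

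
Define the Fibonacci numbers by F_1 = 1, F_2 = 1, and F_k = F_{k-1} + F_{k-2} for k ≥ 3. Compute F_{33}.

Iterating the recurrence up to F_{26} = 121393 and F_{25} = 75025:
F_{27} = F_{26} + F_{25} = 121393 + 75025 = 196418
F_{28} = F_{27} + F_{26} = 196418 + 121393 = 317811
F_{29} = F_{28} + F_{27} = 317811 + 196418 = 514229
F_{30} = F_{29} + F_{28} = 514229 + 317811 = 832040
F_{31} = F_{30} + F_{29} = 832040 + 514229 = 1346269
F_{32} = F_{31} + F_{30} = 1346269 + 832040 = 2178309
F_{33} = F_{32} + F_{31} = 2178309 + 1346269 = 3524578

3524578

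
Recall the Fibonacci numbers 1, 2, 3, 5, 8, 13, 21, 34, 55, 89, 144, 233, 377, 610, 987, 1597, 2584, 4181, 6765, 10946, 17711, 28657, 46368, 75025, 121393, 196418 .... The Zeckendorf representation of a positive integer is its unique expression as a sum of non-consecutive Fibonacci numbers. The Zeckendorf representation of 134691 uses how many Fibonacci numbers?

Greedy algorithm:
134691 − 121393 = 13298
13298 − 10946 = 2352
2352 − 1597 = 755
755 − 610 = 145
145 − 144 = 1
1 − 1 = 0
134691 = 121393 + 10946 + 1597 + 610 + 144 + 1, which has 6 terms.

6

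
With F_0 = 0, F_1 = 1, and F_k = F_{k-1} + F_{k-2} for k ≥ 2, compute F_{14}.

377

Iterating the recurrence up to F_{6} = 8 and F_{5} = 5:
F_{7} = F_{6} + F_{5} = 8 + 5 = 13
F_{8} = F_{7} + F_{6} = 13 + 8 = 21
F_{9} = F_{8} + F_{7} = 21 + 13 = 34
F_{10} = F_{9} + F_{8} = 34 + 21 = 55
F_{11} = F_{10} + F_{9} = 55 + 34 = 89
F_{12} = F_{11} + F_{10} = 89 + 55 = 144
F_{13} = F_{12} + F_{11} = 144 + 89 = 233
F_{14} = F_{13} + F_{12} = 233 + 144 = 377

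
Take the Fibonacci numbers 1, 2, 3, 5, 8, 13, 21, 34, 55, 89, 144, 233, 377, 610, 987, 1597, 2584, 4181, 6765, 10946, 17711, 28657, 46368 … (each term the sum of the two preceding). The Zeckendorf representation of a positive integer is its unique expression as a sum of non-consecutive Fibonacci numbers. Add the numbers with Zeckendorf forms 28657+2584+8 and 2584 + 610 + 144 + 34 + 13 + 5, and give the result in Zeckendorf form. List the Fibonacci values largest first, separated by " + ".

The two numbers are 31249 and 3390, so their sum is 34639.
largest Fibonacci ≤ 34639 is 28657; 34639 − 28657 = 5982
largest Fibonacci ≤ 5982 is 4181; 5982 − 4181 = 1801
largest Fibonacci ≤ 1801 is 1597; 1801 − 1597 = 204
largest Fibonacci ≤ 204 is 144; 204 − 144 = 60
largest Fibonacci ≤ 60 is 55; 60 − 55 = 5
largest Fibonacci ≤ 5 is 5; 5 − 5 = 0

28657 + 4181 + 1597 + 144 + 55 + 5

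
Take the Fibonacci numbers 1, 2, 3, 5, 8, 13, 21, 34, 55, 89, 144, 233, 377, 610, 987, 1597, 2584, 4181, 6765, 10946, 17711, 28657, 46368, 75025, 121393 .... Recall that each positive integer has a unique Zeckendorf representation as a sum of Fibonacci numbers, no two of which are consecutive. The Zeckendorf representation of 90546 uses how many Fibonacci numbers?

largest Fibonacci ≤ 90546 is 75025; 90546 − 75025 = 15521
largest Fibonacci ≤ 15521 is 10946; 15521 − 10946 = 4575
largest Fibonacci ≤ 4575 is 4181; 4575 − 4181 = 394
largest Fibonacci ≤ 394 is 377; 394 − 377 = 17
largest Fibonacci ≤ 17 is 13; 17 − 13 = 4
largest Fibonacci ≤ 4 is 3; 4 − 3 = 1
largest Fibonacci ≤ 1 is 1; 1 − 1 = 0
90546 = 75025 + 10946 + 4181 + 377 + 13 + 3 + 1, which has 7 terms.

7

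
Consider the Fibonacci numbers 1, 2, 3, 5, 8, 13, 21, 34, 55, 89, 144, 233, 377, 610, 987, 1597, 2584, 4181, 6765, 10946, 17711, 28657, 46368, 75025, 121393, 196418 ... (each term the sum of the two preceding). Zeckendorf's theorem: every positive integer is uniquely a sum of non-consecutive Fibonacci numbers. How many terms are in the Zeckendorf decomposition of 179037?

6

Greedy algorithm:
take 121393 (≤ 179037); 179037 − 121393 = 57644
take 46368 (≤ 57644); 57644 − 46368 = 11276
take 10946 (≤ 11276); 11276 − 10946 = 330
take 233 (≤ 330); 330 − 233 = 97
take 89 (≤ 97); 97 − 89 = 8
take 8 (≤ 8); 8 − 8 = 0
179037 = 121393 + 46368 + 10946 + 233 + 89 + 8, which has 6 terms.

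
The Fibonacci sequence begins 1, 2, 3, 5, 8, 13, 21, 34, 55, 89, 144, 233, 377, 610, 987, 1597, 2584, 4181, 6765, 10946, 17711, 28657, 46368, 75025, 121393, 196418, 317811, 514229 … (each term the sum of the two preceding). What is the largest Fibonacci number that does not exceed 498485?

317811 ≤ 498485 < 514229, so the largest Fibonacci number not exceeding 498485 is 317811.

317811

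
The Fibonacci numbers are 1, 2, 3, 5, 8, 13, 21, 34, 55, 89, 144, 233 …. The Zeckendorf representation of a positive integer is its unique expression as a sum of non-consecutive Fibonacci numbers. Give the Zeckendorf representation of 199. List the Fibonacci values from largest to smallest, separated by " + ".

144 + 55

Greedy algorithm:
199: greatest Fibonacci not exceeding it is 144, leaving 55
55: greatest Fibonacci not exceeding it is 55, leaving 0
So 199 = 144 + 55, with no two terms consecutive in the sequence.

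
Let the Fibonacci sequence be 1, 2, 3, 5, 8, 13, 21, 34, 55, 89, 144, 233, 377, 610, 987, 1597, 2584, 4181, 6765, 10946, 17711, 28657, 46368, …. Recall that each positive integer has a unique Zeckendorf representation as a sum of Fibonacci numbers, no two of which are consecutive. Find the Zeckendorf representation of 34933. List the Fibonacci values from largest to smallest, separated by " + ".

28657 + 4181 + 1597 + 377 + 89 + 21 + 8 + 3

subtract 28657 from 34933: 6276 remains
subtract 4181 from 6276: 2095 remains
subtract 1597 from 2095: 498 remains
subtract 377 from 498: 121 remains
subtract 89 from 121: 32 remains
subtract 21 from 32: 11 remains
subtract 8 from 11: 3 remains
subtract 3 from 3: 0 remains
So 34933 = 28657 + 4181 + 1597 + 377 + 89 + 21 + 8 + 3, with no two terms consecutive in the sequence.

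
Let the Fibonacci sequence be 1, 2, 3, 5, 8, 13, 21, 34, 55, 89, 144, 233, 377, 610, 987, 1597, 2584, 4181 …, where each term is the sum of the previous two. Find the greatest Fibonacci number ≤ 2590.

2584 ≤ 2590 < 4181, so the largest Fibonacci number not exceeding 2590 is 2584.

2584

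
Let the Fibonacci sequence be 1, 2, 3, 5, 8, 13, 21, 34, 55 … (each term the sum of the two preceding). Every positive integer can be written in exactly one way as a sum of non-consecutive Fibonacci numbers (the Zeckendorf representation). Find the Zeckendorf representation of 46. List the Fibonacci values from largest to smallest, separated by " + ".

Repeatedly subtract the largest Fibonacci number that fits:
46 − 34 = 12
12 − 8 = 4
4 − 3 = 1
1 − 1 = 0
So 46 = 34 + 8 + 3 + 1, with no two terms consecutive in the sequence.

34 + 8 + 3 + 1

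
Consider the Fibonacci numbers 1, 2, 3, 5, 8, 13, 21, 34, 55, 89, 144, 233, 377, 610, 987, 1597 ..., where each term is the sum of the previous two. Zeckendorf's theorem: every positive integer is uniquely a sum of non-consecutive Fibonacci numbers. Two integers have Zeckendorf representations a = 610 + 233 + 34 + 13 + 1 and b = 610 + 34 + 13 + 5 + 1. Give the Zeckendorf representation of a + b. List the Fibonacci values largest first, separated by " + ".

987 + 377 + 144 + 34 + 8 + 3 + 1

The two numbers are 891 and 663, so their sum is 1554.
Repeatedly subtract the largest Fibonacci number that fits:
1554: greatest Fibonacci not exceeding it is 987, leaving 567
567: greatest Fibonacci not exceeding it is 377, leaving 190
190: greatest Fibonacci not exceeding it is 144, leaving 46
46: greatest Fibonacci not exceeding it is 34, leaving 12
12: greatest Fibonacci not exceeding it is 8, leaving 4
4: greatest Fibonacci not exceeding it is 3, leaving 1
1: greatest Fibonacci not exceeding it is 1, leaving 0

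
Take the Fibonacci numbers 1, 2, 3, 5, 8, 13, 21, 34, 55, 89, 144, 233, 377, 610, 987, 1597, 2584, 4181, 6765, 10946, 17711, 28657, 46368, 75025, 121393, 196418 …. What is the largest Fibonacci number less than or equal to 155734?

121393

121393 ≤ 155734 < 196418, so the largest Fibonacci number not exceeding 155734 is 121393.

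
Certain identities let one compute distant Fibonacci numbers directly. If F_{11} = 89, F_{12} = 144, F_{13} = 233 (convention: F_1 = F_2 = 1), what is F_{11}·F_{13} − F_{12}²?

1

89·233 − 144² = 20737 − 20736 = 1. (Cassini's identity: F_{k−1}F_{k+1} − F_k² = (−1)^k.)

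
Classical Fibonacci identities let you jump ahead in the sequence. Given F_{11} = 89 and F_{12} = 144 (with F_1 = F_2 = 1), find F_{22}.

By the doubling identity F_{2k} = F_k(2F_{k+1} − F_k): F_{22} = 89·(2·144 − 89) = 89·199 = 17711.

17711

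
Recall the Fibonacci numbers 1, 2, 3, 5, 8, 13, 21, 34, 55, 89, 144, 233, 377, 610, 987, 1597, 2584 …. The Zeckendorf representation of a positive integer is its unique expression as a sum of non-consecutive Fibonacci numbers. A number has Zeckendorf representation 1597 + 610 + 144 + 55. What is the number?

2406

1597 + 610 + 144 + 55 = 2406.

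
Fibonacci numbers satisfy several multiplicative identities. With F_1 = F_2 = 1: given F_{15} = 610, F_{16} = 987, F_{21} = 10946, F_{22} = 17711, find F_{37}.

By the addition formula F_{m+n} = F_m F_{n+1} + F_{m−1} F_n with m=16, n=21: F_{37} = 987·17711 + 610·10946 = 17480757 + 6677060 = 24157817.

24157817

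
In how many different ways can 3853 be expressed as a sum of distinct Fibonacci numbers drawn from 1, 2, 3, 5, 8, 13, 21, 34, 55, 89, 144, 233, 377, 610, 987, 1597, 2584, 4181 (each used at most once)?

Starting from the Zeckendorf form and repeatedly splitting a term F_k into F_{k−1} + F_{k−2} (when neither is already used) reaches every representation.
3853 = 2584+987+233+34+13+2 = 2584+987+233+34+8+5+2 = 2584+987+144+89+34+13+2 = 2584+610+377+233+34+13+2 = … (17 more), for 21 in all.

21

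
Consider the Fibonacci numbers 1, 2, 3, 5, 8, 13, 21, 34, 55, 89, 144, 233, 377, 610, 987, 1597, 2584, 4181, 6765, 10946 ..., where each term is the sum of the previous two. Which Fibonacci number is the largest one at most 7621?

6765

6765 ≤ 7621 < 10946, so the largest Fibonacci number not exceeding 7621 is 6765.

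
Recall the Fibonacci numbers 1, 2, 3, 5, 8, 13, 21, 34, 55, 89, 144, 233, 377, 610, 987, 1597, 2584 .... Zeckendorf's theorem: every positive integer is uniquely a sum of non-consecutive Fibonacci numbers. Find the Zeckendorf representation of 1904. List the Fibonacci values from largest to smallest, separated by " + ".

1597 + 233 + 55 + 13 + 5 + 1

Greedy algorithm:
subtract 1597 from 1904: 307 remains
subtract 233 from 307: 74 remains
subtract 55 from 74: 19 remains
subtract 13 from 19: 6 remains
subtract 5 from 6: 1 remains
subtract 1 from 1: 0 remains
So 1904 = 1597 + 233 + 55 + 13 + 5 + 1, with no two terms consecutive in the sequence.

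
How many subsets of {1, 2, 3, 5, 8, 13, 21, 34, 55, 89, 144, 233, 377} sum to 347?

347 = 233+89+21+3+1 = 233+89+13+8+3+1 = 233+55+34+21+3+1 = … (3 more), for 6 in all.

6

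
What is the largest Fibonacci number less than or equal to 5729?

4181 ≤ 5729 < 6765, so the largest Fibonacci number not exceeding 5729 is 4181.

4181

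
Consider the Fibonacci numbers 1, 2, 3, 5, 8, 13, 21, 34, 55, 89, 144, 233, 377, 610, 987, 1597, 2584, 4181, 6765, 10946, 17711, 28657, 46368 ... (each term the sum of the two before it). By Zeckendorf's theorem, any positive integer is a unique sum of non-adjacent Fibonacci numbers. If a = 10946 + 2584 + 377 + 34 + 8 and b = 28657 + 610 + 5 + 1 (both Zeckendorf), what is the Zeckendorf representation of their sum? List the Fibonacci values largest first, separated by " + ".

28657 + 10946 + 2584 + 987 + 34 + 13 + 1

The two numbers are 13949 and 29273, so their sum is 43222.
largest Fibonacci ≤ 43222 is 28657; 43222 − 28657 = 14565
largest Fibonacci ≤ 14565 is 10946; 14565 − 10946 = 3619
largest Fibonacci ≤ 3619 is 2584; 3619 − 2584 = 1035
largest Fibonacci ≤ 1035 is 987; 1035 − 987 = 48
largest Fibonacci ≤ 48 is 34; 48 − 34 = 14
largest Fibonacci ≤ 14 is 13; 14 − 13 = 1
largest Fibonacci ≤ 1 is 1; 1 − 1 = 0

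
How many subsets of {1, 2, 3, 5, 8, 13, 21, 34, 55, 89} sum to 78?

5

Starting from the Zeckendorf form and repeatedly splitting a term F_k into F_{k−1} + F_{k−2} (when neither is already used) reaches every representation.
78 = 55+21+2 = 55+13+8+2 = 55+13+5+3+2 = 34+21+13+8+2 = 34+21+13+5+3+2 — 5 representations.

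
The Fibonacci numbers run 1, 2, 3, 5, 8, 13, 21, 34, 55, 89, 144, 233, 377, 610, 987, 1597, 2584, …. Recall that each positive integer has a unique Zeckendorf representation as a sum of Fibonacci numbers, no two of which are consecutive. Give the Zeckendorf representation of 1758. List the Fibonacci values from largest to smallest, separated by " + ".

1597 + 144 + 13 + 3 + 1

1758: greatest Fibonacci not exceeding it is 1597, leaving 161
161: greatest Fibonacci not exceeding it is 144, leaving 17
17: greatest Fibonacci not exceeding it is 13, leaving 4
4: greatest Fibonacci not exceeding it is 3, leaving 1
1: greatest Fibonacci not exceeding it is 1, leaving 0
So 1758 = 1597 + 144 + 13 + 3 + 1, with no two terms consecutive in the sequence.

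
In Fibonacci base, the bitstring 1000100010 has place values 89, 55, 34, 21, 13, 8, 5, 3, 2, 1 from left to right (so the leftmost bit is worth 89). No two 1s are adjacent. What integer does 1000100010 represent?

104

Summing the place values of the 1 bits: 89 + 13 + 2 = 104.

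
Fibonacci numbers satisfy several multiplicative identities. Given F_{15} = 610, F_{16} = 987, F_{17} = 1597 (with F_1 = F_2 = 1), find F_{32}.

By the addition formula F_{m+n} = F_m F_{n+1} + F_{m−1} F_n with m=16, n=16: F_{32} = 987·1597 + 610·987 = 1576239 + 602070 = 2178309.

2178309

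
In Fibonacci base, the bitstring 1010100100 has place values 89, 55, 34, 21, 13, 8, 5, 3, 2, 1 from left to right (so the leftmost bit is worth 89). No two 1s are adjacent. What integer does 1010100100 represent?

139

Summing the place values of the 1 bits: 89 + 34 + 13 + 3 = 139.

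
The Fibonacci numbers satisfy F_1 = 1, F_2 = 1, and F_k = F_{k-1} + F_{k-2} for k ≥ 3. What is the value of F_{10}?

Iterating the recurrence up to F_{2} = 1 and F_{1} = 1:
F_{3} = F_{2} + F_{1} = 1 + 1 = 2
F_{4} = F_{3} + F_{2} = 2 + 1 = 3
F_{5} = F_{4} + F_{3} = 3 + 2 = 5
F_{6} = F_{5} + F_{4} = 5 + 3 = 8
F_{7} = F_{6} + F_{5} = 8 + 5 = 13
F_{8} = F_{7} + F_{6} = 13 + 8 = 21
F_{9} = F_{8} + F_{7} = 21 + 13 = 34
F_{10} = F_{9} + F_{8} = 34 + 21 = 55

55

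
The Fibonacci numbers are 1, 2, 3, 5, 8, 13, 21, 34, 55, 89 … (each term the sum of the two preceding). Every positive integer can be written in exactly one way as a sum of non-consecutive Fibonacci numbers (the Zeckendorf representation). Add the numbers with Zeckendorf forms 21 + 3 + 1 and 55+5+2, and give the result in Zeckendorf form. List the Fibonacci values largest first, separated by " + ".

55 + 21 + 8 + 3

The two numbers are 25 and 62, so their sum is 87.
Greedy algorithm:
largest Fibonacci ≤ 87 is 55; 87 − 55 = 32
largest Fibonacci ≤ 32 is 21; 32 − 21 = 11
largest Fibonacci ≤ 11 is 8; 11 − 8 = 3
largest Fibonacci ≤ 3 is 3; 3 − 3 = 0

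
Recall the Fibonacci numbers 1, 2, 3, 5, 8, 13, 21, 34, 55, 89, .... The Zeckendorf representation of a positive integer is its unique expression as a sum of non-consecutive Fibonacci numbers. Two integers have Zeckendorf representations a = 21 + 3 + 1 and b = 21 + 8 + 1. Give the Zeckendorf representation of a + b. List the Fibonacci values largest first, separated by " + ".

55

The two numbers are 25 and 30, so their sum is 55.
55: greatest Fibonacci not exceeding it is 55, leaving 0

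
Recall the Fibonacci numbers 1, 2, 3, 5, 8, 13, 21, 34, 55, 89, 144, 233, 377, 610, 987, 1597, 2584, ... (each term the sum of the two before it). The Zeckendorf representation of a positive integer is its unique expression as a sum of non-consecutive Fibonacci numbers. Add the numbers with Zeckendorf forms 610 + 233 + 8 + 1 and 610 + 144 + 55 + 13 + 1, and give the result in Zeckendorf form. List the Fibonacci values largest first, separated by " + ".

The two numbers are 852 and 823, so their sum is 1675.
Repeatedly subtract the largest Fibonacci number that fits:
largest Fibonacci ≤ 1675 is 1597; 1675 − 1597 = 78
largest Fibonacci ≤ 78 is 55; 78 − 55 = 23
largest Fibonacci ≤ 23 is 21; 23 − 21 = 2
largest Fibonacci ≤ 2 is 2; 2 − 2 = 0

1597 + 55 + 21 + 2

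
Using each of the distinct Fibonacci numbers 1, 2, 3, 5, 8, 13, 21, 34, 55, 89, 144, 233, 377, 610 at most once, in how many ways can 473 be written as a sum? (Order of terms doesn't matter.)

Each representation comes from the Zeckendorf form by replacing some F_k with F_{k−1} + F_{k−2} where possible.
473 = 377+89+5+2 = 377+55+34+5+2 = 233+144+89+5+2 = 377+55+21+13+5+2 = … (2 more), for 6 in all.

6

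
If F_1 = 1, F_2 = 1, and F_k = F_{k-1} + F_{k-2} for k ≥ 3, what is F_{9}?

Iterating the recurrence up to F_{3} = 2 and F_{2} = 1:
F_{4} = F_{3} + F_{2} = 2 + 1 = 3
F_{5} = F_{4} + F_{3} = 3 + 2 = 5
F_{6} = F_{5} + F_{4} = 5 + 3 = 8
F_{7} = F_{6} + F_{5} = 8 + 5 = 13
F_{8} = F_{7} + F_{6} = 13 + 8 = 21
F_{9} = F_{8} + F_{7} = 21 + 13 = 34

34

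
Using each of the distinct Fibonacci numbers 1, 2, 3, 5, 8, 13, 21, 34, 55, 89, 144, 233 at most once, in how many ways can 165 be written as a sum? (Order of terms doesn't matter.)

11

Starting from the Zeckendorf form and repeatedly splitting a term F_k into F_{k−1} + F_{k−2} (when neither is already used) reaches every representation.
165 = 144+21 = 144+13+8 = 89+55+21 = 144+13+5+3 = 89+55+13+8 = … (6 more), for 11 in all.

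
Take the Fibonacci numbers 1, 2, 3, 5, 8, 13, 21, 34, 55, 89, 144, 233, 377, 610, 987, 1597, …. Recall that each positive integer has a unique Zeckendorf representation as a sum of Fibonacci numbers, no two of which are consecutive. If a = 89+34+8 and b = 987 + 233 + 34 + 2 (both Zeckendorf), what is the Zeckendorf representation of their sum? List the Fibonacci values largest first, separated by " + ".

The two numbers are 131 and 1256, so their sum is 1387.
Greedy algorithm:
largest Fibonacci ≤ 1387 is 987; 1387 − 987 = 400
largest Fibonacci ≤ 400 is 377; 400 − 377 = 23
largest Fibonacci ≤ 23 is 21; 23 − 21 = 2
largest Fibonacci ≤ 2 is 2; 2 − 2 = 0

987 + 377 + 21 + 2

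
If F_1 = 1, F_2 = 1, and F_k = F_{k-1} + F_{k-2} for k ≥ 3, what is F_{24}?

46368

Iterating the recurrence up to F_{20} = 6765 and F_{19} = 4181:
F_{21} = F_{20} + F_{19} = 6765 + 4181 = 10946
F_{22} = F_{21} + F_{20} = 10946 + 6765 = 17711
F_{23} = F_{22} + F_{21} = 17711 + 10946 = 28657
F_{24} = F_{23} + F_{22} = 28657 + 17711 = 46368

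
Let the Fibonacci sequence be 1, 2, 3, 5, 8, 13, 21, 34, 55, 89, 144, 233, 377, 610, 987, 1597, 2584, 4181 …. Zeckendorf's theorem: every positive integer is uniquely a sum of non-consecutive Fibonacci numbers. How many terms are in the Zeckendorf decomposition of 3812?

4

Greedily peel off the largest Fibonacci term at each step:
2584 ≤ 3812 < 4181, so take 2584; remainder 1228
987 ≤ 1228 < 1597, so take 987; remainder 241
233 ≤ 241 < 377, so take 233; remainder 8
8 ≤ 8 < 13, so take 8; remainder 0
3812 = 2584 + 987 + 233 + 8, which has 4 terms.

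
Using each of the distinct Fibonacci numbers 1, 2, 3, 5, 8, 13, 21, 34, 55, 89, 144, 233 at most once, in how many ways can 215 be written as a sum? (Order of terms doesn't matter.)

12

Starting from the Zeckendorf form and repeatedly splitting a term F_k into F_{k−1} + F_{k−2} (when neither is already used) reaches every representation.
215 = 144+55+13+3 = 144+55+13+2+1 = 144+55+8+5+3 = 144+34+21+13+3 = … (8 more), for 12 in all.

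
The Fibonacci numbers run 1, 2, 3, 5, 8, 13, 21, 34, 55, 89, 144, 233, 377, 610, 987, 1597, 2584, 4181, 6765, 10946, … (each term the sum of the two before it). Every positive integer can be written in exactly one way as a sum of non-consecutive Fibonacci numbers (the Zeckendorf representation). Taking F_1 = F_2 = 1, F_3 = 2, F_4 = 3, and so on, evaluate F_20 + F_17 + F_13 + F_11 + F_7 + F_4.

8700

F_20 + F_17 + F_13 + F_11 + F_7 + F_4 = 6765 + 1597 + 233 + 89 + 13 + 3 = 8700.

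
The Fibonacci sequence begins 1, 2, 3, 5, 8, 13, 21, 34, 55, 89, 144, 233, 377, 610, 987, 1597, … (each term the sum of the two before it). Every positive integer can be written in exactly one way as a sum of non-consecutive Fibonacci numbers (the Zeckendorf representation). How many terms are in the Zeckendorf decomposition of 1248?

5

Greedily peel off the largest Fibonacci term at each step:
987 ≤ 1248 < 1597, so take 987; remainder 261
233 ≤ 261 < 377, so take 233; remainder 28
21 ≤ 28 < 34, so take 21; remainder 7
5 ≤ 7 < 8, so take 5; remainder 2
2 ≤ 2 < 3, so take 2; remainder 0
1248 = 987 + 233 + 21 + 5 + 2, which has 5 terms.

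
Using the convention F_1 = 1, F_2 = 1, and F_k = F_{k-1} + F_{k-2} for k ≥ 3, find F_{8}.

Iterating the recurrence up to F_{2} = 1 and F_{1} = 1:
F_{3} = F_{2} + F_{1} = 1 + 1 = 2
F_{4} = F_{3} + F_{2} = 2 + 1 = 3
F_{5} = F_{4} + F_{3} = 3 + 2 = 5
F_{6} = F_{5} + F_{4} = 5 + 3 = 8
F_{7} = F_{6} + F_{5} = 8 + 5 = 13
F_{8} = F_{7} + F_{6} = 13 + 8 = 21

21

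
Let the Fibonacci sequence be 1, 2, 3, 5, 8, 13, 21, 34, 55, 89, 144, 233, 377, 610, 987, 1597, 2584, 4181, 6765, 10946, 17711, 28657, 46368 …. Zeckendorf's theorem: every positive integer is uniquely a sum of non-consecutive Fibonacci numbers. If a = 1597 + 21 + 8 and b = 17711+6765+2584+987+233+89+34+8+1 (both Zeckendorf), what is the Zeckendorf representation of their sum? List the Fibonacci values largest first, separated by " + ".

28657 + 987 + 377 + 13 + 3 + 1

The two numbers are 1626 and 28412, so their sum is 30038.
Greedy algorithm:
30038 − 28657 = 1381
1381 − 987 = 394
394 − 377 = 17
17 − 13 = 4
4 − 3 = 1
1 − 1 = 0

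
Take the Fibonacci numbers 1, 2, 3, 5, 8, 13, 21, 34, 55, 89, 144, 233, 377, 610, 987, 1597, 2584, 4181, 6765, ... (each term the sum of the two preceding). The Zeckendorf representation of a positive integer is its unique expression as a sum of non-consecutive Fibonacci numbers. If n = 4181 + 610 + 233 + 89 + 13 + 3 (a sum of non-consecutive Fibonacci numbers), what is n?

5129

4181 + 610 + 233 + 89 + 13 + 3 = 5129.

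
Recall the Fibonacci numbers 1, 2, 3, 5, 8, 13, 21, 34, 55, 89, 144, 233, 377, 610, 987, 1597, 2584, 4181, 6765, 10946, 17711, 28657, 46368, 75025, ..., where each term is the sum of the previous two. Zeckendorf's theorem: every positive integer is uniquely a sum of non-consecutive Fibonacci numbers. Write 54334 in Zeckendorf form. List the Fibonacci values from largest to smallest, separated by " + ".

Greedy algorithm:
54334: greatest Fibonacci not exceeding it is 46368, leaving 7966
7966: greatest Fibonacci not exceeding it is 6765, leaving 1201
1201: greatest Fibonacci not exceeding it is 987, leaving 214
214: greatest Fibonacci not exceeding it is 144, leaving 70
70: greatest Fibonacci not exceeding it is 55, leaving 15
15: greatest Fibonacci not exceeding it is 13, leaving 2
2: greatest Fibonacci not exceeding it is 2, leaving 0
So 54334 = 46368 + 6765 + 987 + 144 + 55 + 13 + 2, with no two terms consecutive in the sequence.

46368 + 6765 + 987 + 144 + 55 + 13 + 2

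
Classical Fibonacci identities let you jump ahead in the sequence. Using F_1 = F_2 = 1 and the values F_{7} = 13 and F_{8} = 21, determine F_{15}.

610

By F_{2k+1} = F_k² + F_{k+1}²: F_{15} = 13² + 21² = 169 + 441 = 610.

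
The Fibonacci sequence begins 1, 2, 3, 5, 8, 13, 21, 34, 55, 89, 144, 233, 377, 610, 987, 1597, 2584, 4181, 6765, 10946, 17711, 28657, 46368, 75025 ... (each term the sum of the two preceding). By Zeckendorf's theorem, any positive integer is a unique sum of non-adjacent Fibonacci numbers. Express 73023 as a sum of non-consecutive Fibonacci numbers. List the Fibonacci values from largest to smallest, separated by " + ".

46368 + 17711 + 6765 + 1597 + 377 + 144 + 55 + 5 + 1

Repeatedly subtract the largest Fibonacci number that fits:
46368 ≤ 73023 < 75025, so take 46368; remainder 26655
17711 ≤ 26655 < 28657, so take 17711; remainder 8944
6765 ≤ 8944 < 10946, so take 6765; remainder 2179
1597 ≤ 2179 < 2584, so take 1597; remainder 582
377 ≤ 582 < 610, so take 377; remainder 205
144 ≤ 205 < 233, so take 144; remainder 61
55 ≤ 61 < 89, so take 55; remainder 6
5 ≤ 6 < 8, so take 5; remainder 1
1 ≤ 1 < 2, so take 1; remainder 0
So 73023 = 46368 + 17711 + 6765 + 1597 + 377 + 144 + 55 + 5 + 1, with no two terms consecutive in the sequence.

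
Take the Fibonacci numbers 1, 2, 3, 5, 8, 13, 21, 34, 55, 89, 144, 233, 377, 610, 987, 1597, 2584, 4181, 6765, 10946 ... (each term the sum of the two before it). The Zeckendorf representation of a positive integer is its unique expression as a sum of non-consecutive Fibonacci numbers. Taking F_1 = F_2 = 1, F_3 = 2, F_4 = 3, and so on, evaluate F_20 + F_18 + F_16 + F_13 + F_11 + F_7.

F_20 + F_18 + F_16 + F_13 + F_11 + F_7 = 6765 + 2584 + 987 + 233 + 89 + 13 = 10671.

10671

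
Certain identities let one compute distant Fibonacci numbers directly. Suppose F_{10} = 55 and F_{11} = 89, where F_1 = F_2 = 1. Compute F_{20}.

By the doubling identity F_{2k} = F_k(2F_{k+1} − F_k): F_{20} = 55·(2·89 − 55) = 55·123 = 6765.

6765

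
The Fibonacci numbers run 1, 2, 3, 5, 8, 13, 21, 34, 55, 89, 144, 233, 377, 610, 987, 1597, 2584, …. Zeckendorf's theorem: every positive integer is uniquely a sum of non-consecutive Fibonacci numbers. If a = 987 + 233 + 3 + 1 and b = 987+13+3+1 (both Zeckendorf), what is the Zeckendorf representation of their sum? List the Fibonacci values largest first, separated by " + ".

The two numbers are 1224 and 1004, so their sum is 2228.
1597 ≤ 2228 < 2584, so take 1597; remainder 631
610 ≤ 631 < 987, so take 610; remainder 21
21 ≤ 21 < 34, so take 21; remainder 0

1597 + 610 + 21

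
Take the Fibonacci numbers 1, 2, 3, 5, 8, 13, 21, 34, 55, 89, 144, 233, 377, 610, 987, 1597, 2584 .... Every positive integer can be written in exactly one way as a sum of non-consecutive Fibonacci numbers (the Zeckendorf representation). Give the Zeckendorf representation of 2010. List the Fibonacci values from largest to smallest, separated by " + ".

Greedily peel off the largest Fibonacci term at each step:
largest Fibonacci ≤ 2010 is 1597; 2010 − 1597 = 413
largest Fibonacci ≤ 413 is 377; 413 − 377 = 36
largest Fibonacci ≤ 36 is 34; 36 − 34 = 2
largest Fibonacci ≤ 2 is 2; 2 − 2 = 0
So 2010 = 1597 + 377 + 34 + 2, with no two terms consecutive in the sequence.

1597 + 377 + 34 + 2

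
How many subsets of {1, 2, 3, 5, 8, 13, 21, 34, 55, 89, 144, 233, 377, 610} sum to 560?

560 = 377+144+34+5 = 377+144+34+3+2 = 377+144+21+13+5 = 377+89+55+34+5 = 377+144+21+13+3+2 = … (10 more), for 15 in all.

15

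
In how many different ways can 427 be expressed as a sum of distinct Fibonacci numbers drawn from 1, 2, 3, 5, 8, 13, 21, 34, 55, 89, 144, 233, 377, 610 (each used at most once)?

Each representation comes from the Zeckendorf form by replacing some F_k with F_{k−1} + F_{k−2} where possible.
427 = 377+34+13+3 = 377+34+13+2+1 = 377+34+8+5+3 = 233+144+34+13+3 = … (14 more), for 18 in all.

18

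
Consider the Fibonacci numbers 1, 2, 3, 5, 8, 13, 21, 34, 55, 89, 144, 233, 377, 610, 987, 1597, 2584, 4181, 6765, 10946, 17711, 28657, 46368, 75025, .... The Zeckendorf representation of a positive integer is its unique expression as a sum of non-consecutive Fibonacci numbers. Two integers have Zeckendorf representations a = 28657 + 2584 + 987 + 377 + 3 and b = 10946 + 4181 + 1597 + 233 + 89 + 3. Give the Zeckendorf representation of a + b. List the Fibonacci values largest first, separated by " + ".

46368 + 2584 + 610 + 89 + 5 + 1

The two numbers are 32608 and 17049, so their sum is 49657.
Greedy algorithm:
take 46368 (≤ 49657); 49657 − 46368 = 3289
take 2584 (≤ 3289); 3289 − 2584 = 705
take 610 (≤ 705); 705 − 610 = 95
take 89 (≤ 95); 95 − 89 = 6
take 5 (≤ 6); 6 − 5 = 1
take 1 (≤ 1); 1 − 1 = 0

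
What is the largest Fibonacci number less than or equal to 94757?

75025

75025 ≤ 94757 < 121393, so the largest Fibonacci number not exceeding 94757 is 75025.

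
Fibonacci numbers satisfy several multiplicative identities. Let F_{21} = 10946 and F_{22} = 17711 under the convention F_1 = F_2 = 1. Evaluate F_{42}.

267914296

By the doubling identity F_{2k} = F_k(2F_{k+1} − F_k): F_{42} = 10946·(2·17711 − 10946) = 10946·24476 = 267914296.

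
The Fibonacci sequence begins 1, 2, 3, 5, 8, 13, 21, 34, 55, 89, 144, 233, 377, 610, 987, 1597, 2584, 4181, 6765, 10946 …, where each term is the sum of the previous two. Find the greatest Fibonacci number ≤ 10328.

6765

6765 ≤ 10328 < 10946, so the largest Fibonacci number not exceeding 10328 is 6765.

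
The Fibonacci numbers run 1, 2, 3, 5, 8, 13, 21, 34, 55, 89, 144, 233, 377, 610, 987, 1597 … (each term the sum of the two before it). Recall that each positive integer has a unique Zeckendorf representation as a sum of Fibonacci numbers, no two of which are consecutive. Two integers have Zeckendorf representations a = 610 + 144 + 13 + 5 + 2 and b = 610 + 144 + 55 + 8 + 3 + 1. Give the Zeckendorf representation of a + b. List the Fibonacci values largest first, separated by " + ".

The two numbers are 774 and 821, so their sum is 1595.
Greedy algorithm:
1595 − 987 = 608
608 − 377 = 231
231 − 144 = 87
87 − 55 = 32
32 − 21 = 11
11 − 8 = 3
3 − 3 = 0

987 + 377 + 144 + 55 + 21 + 8 + 3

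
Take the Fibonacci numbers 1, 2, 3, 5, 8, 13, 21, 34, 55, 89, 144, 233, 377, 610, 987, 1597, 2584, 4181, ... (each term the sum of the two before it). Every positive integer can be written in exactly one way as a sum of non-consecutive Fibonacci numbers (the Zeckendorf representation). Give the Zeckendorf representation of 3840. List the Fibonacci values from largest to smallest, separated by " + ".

subtract 2584 from 3840: 1256 remains
subtract 987 from 1256: 269 remains
subtract 233 from 269: 36 remains
subtract 34 from 36: 2 remains
subtract 2 from 2: 0 remains
So 3840 = 2584 + 987 + 233 + 34 + 2, with no two terms consecutive in the sequence.

2584 + 987 + 233 + 34 + 2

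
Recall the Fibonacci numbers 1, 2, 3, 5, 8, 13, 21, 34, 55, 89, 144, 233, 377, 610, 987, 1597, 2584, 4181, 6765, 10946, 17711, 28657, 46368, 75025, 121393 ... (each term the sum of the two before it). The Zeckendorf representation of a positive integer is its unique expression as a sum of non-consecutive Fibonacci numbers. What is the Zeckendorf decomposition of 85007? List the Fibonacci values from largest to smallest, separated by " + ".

subtract 75025 from 85007: 9982 remains
subtract 6765 from 9982: 3217 remains
subtract 2584 from 3217: 633 remains
subtract 610 from 633: 23 remains
subtract 21 from 23: 2 remains
subtract 2 from 2: 0 remains
So 85007 = 75025 + 6765 + 2584 + 610 + 21 + 2, with no two terms consecutive in the sequence.

75025 + 6765 + 2584 + 610 + 21 + 2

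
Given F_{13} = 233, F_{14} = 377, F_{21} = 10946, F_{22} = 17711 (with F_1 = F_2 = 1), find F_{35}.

By the addition formula F_{m+n} = F_m F_{n+1} + F_{m−1} F_n with m=22, n=13: F_{35} = 17711·377 + 10946·233 = 6677047 + 2550418 = 9227465.

9227465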